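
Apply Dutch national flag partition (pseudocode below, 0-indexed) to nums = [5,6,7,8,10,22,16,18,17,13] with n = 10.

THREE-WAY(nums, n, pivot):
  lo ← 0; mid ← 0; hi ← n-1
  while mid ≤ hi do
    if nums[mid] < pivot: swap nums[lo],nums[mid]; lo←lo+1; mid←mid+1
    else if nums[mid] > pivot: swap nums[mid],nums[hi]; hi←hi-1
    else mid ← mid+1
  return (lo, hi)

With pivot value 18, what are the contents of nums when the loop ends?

[5,6,7,8,10,13,16,17,18,22]

pivot = 18; lo=0, mid=0, hi=9
nums[mid]=5<18: swap nums[0],nums[0]; lo=1,mid=1 → [5,6,7,8,10,22,16,18,17,13]
nums[mid]=6<18: swap nums[1],nums[1]; lo=2,mid=2 → [5,6,7,8,10,22,16,18,17,13]
nums[mid]=7<18: swap nums[2],nums[2]; lo=3,mid=3 → [5,6,7,8,10,22,16,18,17,13]
nums[mid]=8<18: swap nums[3],nums[3]; lo=4,mid=4 → [5,6,7,8,10,22,16,18,17,13]
nums[mid]=10<18: swap nums[4],nums[4]; lo=5,mid=5 → [5,6,7,8,10,22,16,18,17,13]
nums[mid]=22>18: swap nums[5],nums[9]; hi=8 → [5,6,7,8,10,13,16,18,17,22]
nums[mid]=13<18: swap nums[5],nums[5]; lo=6,mid=6 → [5,6,7,8,10,13,16,18,17,22]
nums[mid]=16<18: swap nums[6],nums[6]; lo=7,mid=7 → [5,6,7,8,10,13,16,18,17,22]
nums[mid]=18=18: mid=8
nums[mid]=17<18: swap nums[7],nums[8]; lo=8,mid=9 → [5,6,7,8,10,13,16,17,18,22]
end: lo=8, hi=8; nums = [5,6,7,8,10,13,16,17,18,22]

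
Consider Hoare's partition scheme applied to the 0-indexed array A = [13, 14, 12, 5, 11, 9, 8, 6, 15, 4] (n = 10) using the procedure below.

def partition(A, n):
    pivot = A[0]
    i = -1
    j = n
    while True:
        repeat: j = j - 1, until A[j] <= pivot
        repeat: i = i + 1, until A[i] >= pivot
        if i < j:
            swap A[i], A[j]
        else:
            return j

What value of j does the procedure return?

6

pivot = A[0] = 13; i = -1, j = 10
j→9 (A[9]=4≤13), i→0 (A[0]=13≥13); i<j, swap → [4, 14, 12, 5, 11, 9, 8, 6, 15, 13]
j→7 (A[7]=6≤13), i→1 (A[1]=14≥13); i<j, swap → [4, 6, 12, 5, 11, 9, 8, 14, 15, 13]
j→6, i→7; i≥j, return j=6. A = [4, 6, 12, 5, 11, 9, 8, 14, 15, 13]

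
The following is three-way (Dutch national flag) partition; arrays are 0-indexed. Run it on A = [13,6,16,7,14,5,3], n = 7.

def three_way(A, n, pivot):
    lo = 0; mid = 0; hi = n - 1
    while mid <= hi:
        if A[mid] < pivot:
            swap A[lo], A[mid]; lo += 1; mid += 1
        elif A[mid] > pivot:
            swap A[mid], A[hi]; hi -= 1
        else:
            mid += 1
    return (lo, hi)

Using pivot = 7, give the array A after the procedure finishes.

[3,6,5,7,14,16,13]

pivot = 7; lo=0, mid=0, hi=6
A[mid]=13>7: swap A[0],A[6]; hi=5 → [3,6,16,7,14,5,13]
A[mid]=3<7: swap A[0],A[0]; lo=1,mid=1 → [3,6,16,7,14,5,13]
A[mid]=6<7: swap A[1],A[1]; lo=2,mid=2 → [3,6,16,7,14,5,13]
A[mid]=16>7: swap A[2],A[5]; hi=4 → [3,6,5,7,14,16,13]
A[mid]=5<7: swap A[2],A[2]; lo=3,mid=3 → [3,6,5,7,14,16,13]
A[mid]=7=7: mid=4
A[mid]=14>7: swap A[4],A[4]; hi=3 → [3,6,5,7,14,16,13]
end: lo=3, hi=3; A = [3,6,5,7,14,16,13]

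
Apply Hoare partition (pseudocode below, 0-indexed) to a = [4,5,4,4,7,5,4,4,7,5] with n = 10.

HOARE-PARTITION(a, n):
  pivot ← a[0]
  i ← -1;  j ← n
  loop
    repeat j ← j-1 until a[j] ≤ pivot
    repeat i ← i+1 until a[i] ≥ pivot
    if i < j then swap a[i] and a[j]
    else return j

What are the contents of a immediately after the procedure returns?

pivot=4
j stops at 7 (4), i stops at 0 (4); swap ⇒ [4,5,4,4,7,5,4,4,7,5]
j stops at 6 (4), i stops at 1 (5); swap ⇒ [4,4,4,4,7,5,5,4,7,5]
j stops at 3 (4), i stops at 2 (4); swap ⇒ [4,4,4,4,7,5,5,4,7,5]
j stops at 2, i stops at 3; i≥j ⇒ return 2. a=[4,4,4,4,7,5,5,4,7,5]

[4,4,4,4,7,5,5,4,7,5]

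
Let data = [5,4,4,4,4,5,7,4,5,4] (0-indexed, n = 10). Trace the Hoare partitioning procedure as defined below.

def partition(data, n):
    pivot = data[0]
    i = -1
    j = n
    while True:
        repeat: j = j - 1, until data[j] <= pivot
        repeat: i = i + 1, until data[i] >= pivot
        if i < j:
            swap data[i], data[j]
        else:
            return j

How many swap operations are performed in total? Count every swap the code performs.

3

pivot=5
j stops at 9 (4), i stops at 0 (5); swap ⇒ [4,4,4,4,4,5,7,4,5,5]
j stops at 8 (5), i stops at 5 (5); swap ⇒ [4,4,4,4,4,5,7,4,5,5]
j stops at 7 (4), i stops at 6 (7); swap ⇒ [4,4,4,4,4,5,4,7,5,5]
j stops at 6, i stops at 7; i≥j ⇒ return 6. data=[4,4,4,4,4,5,4,7,5,5]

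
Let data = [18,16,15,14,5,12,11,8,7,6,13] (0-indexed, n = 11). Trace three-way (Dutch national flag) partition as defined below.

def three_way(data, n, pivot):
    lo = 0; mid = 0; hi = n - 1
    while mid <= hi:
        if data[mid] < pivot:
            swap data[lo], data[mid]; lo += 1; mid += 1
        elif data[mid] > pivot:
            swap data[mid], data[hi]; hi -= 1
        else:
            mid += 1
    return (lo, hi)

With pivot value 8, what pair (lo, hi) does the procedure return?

(3, 3)

lo=0 mid=0 hi=10
18>8: swap(0,10), hi=9 ⇒ [13,16,15,14,5,12,11,8,7,6,18]
13>8: swap(0,9), hi=8 ⇒ [6,16,15,14,5,12,11,8,7,13,18]
6<8: swap(0,0), lo=1 mid=1 ⇒ [6,16,15,14,5,12,11,8,7,13,18]
16>8: swap(1,8), hi=7 ⇒ [6,7,15,14,5,12,11,8,16,13,18]
7<8: swap(1,1), lo=2 mid=2 ⇒ [6,7,15,14,5,12,11,8,16,13,18]
15>8: swap(2,7), hi=6 ⇒ [6,7,8,14,5,12,11,15,16,13,18]
8=8: mid=3
14>8: swap(3,6), hi=5 ⇒ [6,7,8,11,5,12,14,15,16,13,18]
11>8: swap(3,5), hi=4 ⇒ [6,7,8,12,5,11,14,15,16,13,18]
12>8: swap(3,4), hi=3 ⇒ [6,7,8,5,12,11,14,15,16,13,18]
5<8: swap(2,3), lo=3 mid=4 ⇒ [6,7,5,8,12,11,14,15,16,13,18]
done. lo=3 hi=3; data=[6,7,5,8,12,11,14,15,16,13,18]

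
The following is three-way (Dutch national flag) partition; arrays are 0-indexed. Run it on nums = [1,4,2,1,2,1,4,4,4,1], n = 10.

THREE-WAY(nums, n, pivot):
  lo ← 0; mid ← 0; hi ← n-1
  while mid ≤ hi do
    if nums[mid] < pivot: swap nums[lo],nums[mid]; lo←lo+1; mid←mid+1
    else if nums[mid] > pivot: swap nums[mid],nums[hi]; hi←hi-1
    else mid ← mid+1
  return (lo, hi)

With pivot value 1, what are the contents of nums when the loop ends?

lo=0 mid=0 hi=9
1=1: mid=1
4>1: swap(1,9), hi=8 ⇒ [1,1,2,1,2,1,4,4,4,4]
1=1: mid=2
2>1: swap(2,8), hi=7 ⇒ [1,1,4,1,2,1,4,4,2,4]
4>1: swap(2,7), hi=6 ⇒ [1,1,4,1,2,1,4,4,2,4]
4>1: swap(2,6), hi=5 ⇒ [1,1,4,1,2,1,4,4,2,4]
4>1: swap(2,5), hi=4 ⇒ [1,1,1,1,2,4,4,4,2,4]
1=1: mid=3
1=1: mid=4
2>1: swap(4,4), hi=3 ⇒ [1,1,1,1,2,4,4,4,2,4]
done. lo=0 hi=3; nums=[1,1,1,1,2,4,4,4,2,4]

[1,1,1,1,2,4,4,4,2,4]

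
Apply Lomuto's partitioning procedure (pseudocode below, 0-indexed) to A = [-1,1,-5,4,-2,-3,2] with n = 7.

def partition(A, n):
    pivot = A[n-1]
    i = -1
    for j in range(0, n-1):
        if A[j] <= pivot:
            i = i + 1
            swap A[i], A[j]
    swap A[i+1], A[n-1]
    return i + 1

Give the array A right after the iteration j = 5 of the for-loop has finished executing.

[-1,1,-5,-2,-3,4,2]

pivot = A[6] = 2; i = -1
j=0: A[0]=-1 ≤ 2 → i=0, swap A[0],A[0] (no change) → [-1,1,-5,4,-2,-3,2]
j=1: A[1]=1 ≤ 2 → i=1, swap A[1],A[1] (no change) → [-1,1,-5,4,-2,-3,2]
j=2: A[2]=-5 ≤ 2 → i=2, swap A[2],A[2] (no change) → [-1,1,-5,4,-2,-3,2]
j=3: A[3]=4 > 2 → no swap
j=4: A[4]=-2 ≤ 2 → i=3, swap A[3],A[4] → [-1,1,-5,-2,4,-3,2]
j=5: A[5]=-3 ≤ 2 → i=4, swap A[4],A[5] → [-1,1,-5,-2,-3,4,2]
(after j=5) A = [-1,1,-5,-2,-3,4,2]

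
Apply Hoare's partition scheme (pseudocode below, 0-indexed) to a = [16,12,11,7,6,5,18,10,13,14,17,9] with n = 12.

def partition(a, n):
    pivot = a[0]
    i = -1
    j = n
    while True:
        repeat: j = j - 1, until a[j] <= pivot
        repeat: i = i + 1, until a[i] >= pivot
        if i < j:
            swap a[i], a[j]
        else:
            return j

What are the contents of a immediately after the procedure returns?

[9,12,11,7,6,5,14,10,13,18,17,16]

pivot = a[0] = 16; i = -1, j = 12
j→11 (a[11]=9≤16), i→0 (a[0]=16≥16); i<j, swap → [9,12,11,7,6,5,18,10,13,14,17,16]
j→9 (a[9]=14≤16), i→6 (a[6]=18≥16); i<j, swap → [9,12,11,7,6,5,14,10,13,18,17,16]
j→8, i→9; i≥j, return j=8. a = [9,12,11,7,6,5,14,10,13,18,17,16]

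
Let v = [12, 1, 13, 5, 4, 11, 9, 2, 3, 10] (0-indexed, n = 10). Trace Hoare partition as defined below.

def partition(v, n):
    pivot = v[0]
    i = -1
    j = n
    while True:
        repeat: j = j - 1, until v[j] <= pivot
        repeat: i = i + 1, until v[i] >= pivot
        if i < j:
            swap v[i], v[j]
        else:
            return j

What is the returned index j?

7

pivot=12
j stops at 9 (10), i stops at 0 (12); swap ⇒ [10, 1, 13, 5, 4, 11, 9, 2, 3, 12]
j stops at 8 (3), i stops at 2 (13); swap ⇒ [10, 1, 3, 5, 4, 11, 9, 2, 13, 12]
j stops at 7, i stops at 8; i≥j ⇒ return 7. v=[10, 1, 3, 5, 4, 11, 9, 2, 13, 12]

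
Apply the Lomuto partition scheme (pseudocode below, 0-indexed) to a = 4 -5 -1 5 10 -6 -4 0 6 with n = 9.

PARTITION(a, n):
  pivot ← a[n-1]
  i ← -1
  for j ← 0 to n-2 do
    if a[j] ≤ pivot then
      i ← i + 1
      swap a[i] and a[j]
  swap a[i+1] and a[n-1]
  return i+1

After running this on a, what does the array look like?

pivot=6, i=-1
j=0: 4≤6, i=0, swap(0,0) ⇒ 4 -5 -1 5 10 -6 -4 0 6
j=1: -5≤6, i=1, swap(1,1) ⇒ 4 -5 -1 5 10 -6 -4 0 6
j=2: -1≤6, i=2, swap(2,2) ⇒ 4 -5 -1 5 10 -6 -4 0 6
j=3: 5≤6, i=3, swap(3,3) ⇒ 4 -5 -1 5 10 -6 -4 0 6
j=4: 10>6, skip
j=5: -6≤6, i=4, swap(4,5) ⇒ 4 -5 -1 5 -6 10 -4 0 6
j=6: -4≤6, i=5, swap(5,6) ⇒ 4 -5 -1 5 -6 -4 10 0 6
j=7: 0≤6, i=6, swap(6,7) ⇒ 4 -5 -1 5 -6 -4 0 10 6
swap(7,8) ⇒ 4 -5 -1 5 -6 -4 0 6 10; return 7

4 -5 -1 5 -6 -4 0 6 10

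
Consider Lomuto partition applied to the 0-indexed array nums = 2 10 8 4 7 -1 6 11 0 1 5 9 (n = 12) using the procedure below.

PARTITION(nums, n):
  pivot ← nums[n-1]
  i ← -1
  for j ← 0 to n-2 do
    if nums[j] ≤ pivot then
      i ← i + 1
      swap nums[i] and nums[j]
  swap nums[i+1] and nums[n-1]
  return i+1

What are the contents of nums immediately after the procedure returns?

2 8 4 7 -1 6 0 1 5 9 10 11

pivot = nums[11] = 9; i = -1
j=0: nums[0]=2 ≤ 9 → i=0, swap nums[0],nums[0] (no change) → 2 10 8 4 7 -1 6 11 0 1 5 9
j=1: nums[1]=10 > 9 → no swap
j=2: nums[2]=8 ≤ 9 → i=1, swap nums[1],nums[2] → 2 8 10 4 7 -1 6 11 0 1 5 9
j=3: nums[3]=4 ≤ 9 → i=2, swap nums[2],nums[3] → 2 8 4 10 7 -1 6 11 0 1 5 9
j=4: nums[4]=7 ≤ 9 → i=3, swap nums[3],nums[4] → 2 8 4 7 10 -1 6 11 0 1 5 9
j=5: nums[5]=-1 ≤ 9 → i=4, swap nums[4],nums[5] → 2 8 4 7 -1 10 6 11 0 1 5 9
j=6: nums[6]=6 ≤ 9 → i=5, swap nums[5],nums[6] → 2 8 4 7 -1 6 10 11 0 1 5 9
j=7: nums[7]=11 > 9 → no swap
j=8: nums[8]=0 ≤ 9 → i=6, swap nums[6],nums[8] → 2 8 4 7 -1 6 0 11 10 1 5 9
j=9: nums[9]=1 ≤ 9 → i=7, swap nums[7],nums[9] → 2 8 4 7 -1 6 0 1 10 11 5 9
j=10: nums[10]=5 ≤ 9 → i=8, swap nums[8],nums[10] → 2 8 4 7 -1 6 0 1 5 11 10 9
final swap nums[9],nums[11] → 2 8 4 7 -1 6 0 1 5 9 10 11; return 9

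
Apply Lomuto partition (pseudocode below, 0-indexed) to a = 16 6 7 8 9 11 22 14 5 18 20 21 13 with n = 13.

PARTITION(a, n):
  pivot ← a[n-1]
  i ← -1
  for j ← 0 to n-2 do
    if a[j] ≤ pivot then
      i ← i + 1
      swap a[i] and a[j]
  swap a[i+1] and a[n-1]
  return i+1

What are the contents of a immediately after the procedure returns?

pivot=13, i=-1
j=0: 16>13, skip
j=1: 6≤13, i=0, swap(0,1) ⇒ 6 16 7 8 9 11 22 14 5 18 20 21 13
j=2: 7≤13, i=1, swap(1,2) ⇒ 6 7 16 8 9 11 22 14 5 18 20 21 13
j=3: 8≤13, i=2, swap(2,3) ⇒ 6 7 8 16 9 11 22 14 5 18 20 21 13
j=4: 9≤13, i=3, swap(3,4) ⇒ 6 7 8 9 16 11 22 14 5 18 20 21 13
j=5: 11≤13, i=4, swap(4,5) ⇒ 6 7 8 9 11 16 22 14 5 18 20 21 13
j=6: 22>13, skip
j=7: 14>13, skip
j=8: 5≤13, i=5, swap(5,8) ⇒ 6 7 8 9 11 5 22 14 16 18 20 21 13
j=9: 18>13, skip
j=10: 20>13, skip
j=11: 21>13, skip
swap(6,12) ⇒ 6 7 8 9 11 5 13 14 16 18 20 21 22; return 6

6 7 8 9 11 5 13 14 16 18 20 21 22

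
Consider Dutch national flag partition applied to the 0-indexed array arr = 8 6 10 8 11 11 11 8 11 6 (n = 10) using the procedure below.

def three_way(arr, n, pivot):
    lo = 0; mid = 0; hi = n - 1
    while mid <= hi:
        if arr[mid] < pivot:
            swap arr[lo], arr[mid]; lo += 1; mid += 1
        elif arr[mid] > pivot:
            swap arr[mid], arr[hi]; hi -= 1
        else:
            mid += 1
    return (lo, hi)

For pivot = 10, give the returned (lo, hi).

(5, 5)

lo=0 mid=0 hi=9
8<10: swap(0,0), lo=1 mid=1 ⇒ 8 6 10 8 11 11 11 8 11 6
6<10: swap(1,1), lo=2 mid=2 ⇒ 8 6 10 8 11 11 11 8 11 6
10=10: mid=3
8<10: swap(2,3), lo=3 mid=4 ⇒ 8 6 8 10 11 11 11 8 11 6
11>10: swap(4,9), hi=8 ⇒ 8 6 8 10 6 11 11 8 11 11
6<10: swap(3,4), lo=4 mid=5 ⇒ 8 6 8 6 10 11 11 8 11 11
11>10: swap(5,8), hi=7 ⇒ 8 6 8 6 10 11 11 8 11 11
11>10: swap(5,7), hi=6 ⇒ 8 6 8 6 10 8 11 11 11 11
8<10: swap(4,5), lo=5 mid=6 ⇒ 8 6 8 6 8 10 11 11 11 11
11>10: swap(6,6), hi=5 ⇒ 8 6 8 6 8 10 11 11 11 11
done. lo=5 hi=5; arr=8 6 8 6 8 10 11 11 11 11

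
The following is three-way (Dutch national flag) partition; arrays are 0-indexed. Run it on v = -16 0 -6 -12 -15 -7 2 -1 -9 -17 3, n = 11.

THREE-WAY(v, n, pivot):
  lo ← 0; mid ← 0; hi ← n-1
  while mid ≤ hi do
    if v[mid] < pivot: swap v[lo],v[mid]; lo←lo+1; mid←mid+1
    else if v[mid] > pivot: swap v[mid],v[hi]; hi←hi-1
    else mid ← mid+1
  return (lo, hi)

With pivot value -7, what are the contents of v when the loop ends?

-16 -17 -9 -12 -15 -7 -1 2 -6 3 0

pivot = -7; lo=0, mid=0, hi=10
v[mid]=-16<-7: swap v[0],v[0]; lo=1,mid=1 → -16 0 -6 -12 -15 -7 2 -1 -9 -17 3
v[mid]=0>-7: swap v[1],v[10]; hi=9 → -16 3 -6 -12 -15 -7 2 -1 -9 -17 0
v[mid]=3>-7: swap v[1],v[9]; hi=8 → -16 -17 -6 -12 -15 -7 2 -1 -9 3 0
v[mid]=-17<-7: swap v[1],v[1]; lo=2,mid=2 → -16 -17 -6 -12 -15 -7 2 -1 -9 3 0
v[mid]=-6>-7: swap v[2],v[8]; hi=7 → -16 -17 -9 -12 -15 -7 2 -1 -6 3 0
v[mid]=-9<-7: swap v[2],v[2]; lo=3,mid=3 → -16 -17 -9 -12 -15 -7 2 -1 -6 3 0
v[mid]=-12<-7: swap v[3],v[3]; lo=4,mid=4 → -16 -17 -9 -12 -15 -7 2 -1 -6 3 0
v[mid]=-15<-7: swap v[4],v[4]; lo=5,mid=5 → -16 -17 -9 -12 -15 -7 2 -1 -6 3 0
v[mid]=-7=-7: mid=6
v[mid]=2>-7: swap v[6],v[7]; hi=6 → -16 -17 -9 -12 -15 -7 -1 2 -6 3 0
v[mid]=-1>-7: swap v[6],v[6]; hi=5 → -16 -17 -9 -12 -15 -7 -1 2 -6 3 0
end: lo=5, hi=5; v = -16 -17 -9 -12 -15 -7 -1 2 -6 3 0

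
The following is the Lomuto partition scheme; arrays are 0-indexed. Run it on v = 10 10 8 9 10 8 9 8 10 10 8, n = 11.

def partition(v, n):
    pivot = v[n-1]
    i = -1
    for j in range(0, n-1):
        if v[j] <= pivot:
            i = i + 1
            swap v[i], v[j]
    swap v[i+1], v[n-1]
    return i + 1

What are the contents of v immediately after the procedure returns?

8 8 8 8 10 10 9 10 10 10 9

pivot = v[10] = 8; i = -1
j=0: v[0]=10 > 8 → no swap
j=1: v[1]=10 > 8 → no swap
j=2: v[2]=8 ≤ 8 → i=0, swap v[0],v[2] → 8 10 10 9 10 8 9 8 10 10 8
j=3: v[3]=9 > 8 → no swap
j=4: v[4]=10 > 8 → no swap
j=5: v[5]=8 ≤ 8 → i=1, swap v[1],v[5] → 8 8 10 9 10 10 9 8 10 10 8
j=6: v[6]=9 > 8 → no swap
j=7: v[7]=8 ≤ 8 → i=2, swap v[2],v[7] → 8 8 8 9 10 10 9 10 10 10 8
j=8: v[8]=10 > 8 → no swap
j=9: v[9]=10 > 8 → no swap
final swap v[3],v[10] → 8 8 8 8 10 10 9 10 10 10 9; return 3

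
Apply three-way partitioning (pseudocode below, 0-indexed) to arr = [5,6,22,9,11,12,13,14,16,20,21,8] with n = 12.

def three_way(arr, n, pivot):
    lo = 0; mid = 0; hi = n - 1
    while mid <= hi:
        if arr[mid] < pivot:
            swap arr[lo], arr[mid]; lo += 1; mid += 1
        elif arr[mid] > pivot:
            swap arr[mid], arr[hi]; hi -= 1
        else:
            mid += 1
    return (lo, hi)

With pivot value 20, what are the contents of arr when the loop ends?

[5,6,8,9,11,12,13,14,16,20,21,22]

lo=0 mid=0 hi=11
5<20: swap(0,0), lo=1 mid=1 ⇒ [5,6,22,9,11,12,13,14,16,20,21,8]
6<20: swap(1,1), lo=2 mid=2 ⇒ [5,6,22,9,11,12,13,14,16,20,21,8]
22>20: swap(2,11), hi=10 ⇒ [5,6,8,9,11,12,13,14,16,20,21,22]
8<20: swap(2,2), lo=3 mid=3 ⇒ [5,6,8,9,11,12,13,14,16,20,21,22]
9<20: swap(3,3), lo=4 mid=4 ⇒ [5,6,8,9,11,12,13,14,16,20,21,22]
11<20: swap(4,4), lo=5 mid=5 ⇒ [5,6,8,9,11,12,13,14,16,20,21,22]
12<20: swap(5,5), lo=6 mid=6 ⇒ [5,6,8,9,11,12,13,14,16,20,21,22]
13<20: swap(6,6), lo=7 mid=7 ⇒ [5,6,8,9,11,12,13,14,16,20,21,22]
14<20: swap(7,7), lo=8 mid=8 ⇒ [5,6,8,9,11,12,13,14,16,20,21,22]
16<20: swap(8,8), lo=9 mid=9 ⇒ [5,6,8,9,11,12,13,14,16,20,21,22]
20=20: mid=10
21>20: swap(10,10), hi=9 ⇒ [5,6,8,9,11,12,13,14,16,20,21,22]
done. lo=9 hi=9; arr=[5,6,8,9,11,12,13,14,16,20,21,22]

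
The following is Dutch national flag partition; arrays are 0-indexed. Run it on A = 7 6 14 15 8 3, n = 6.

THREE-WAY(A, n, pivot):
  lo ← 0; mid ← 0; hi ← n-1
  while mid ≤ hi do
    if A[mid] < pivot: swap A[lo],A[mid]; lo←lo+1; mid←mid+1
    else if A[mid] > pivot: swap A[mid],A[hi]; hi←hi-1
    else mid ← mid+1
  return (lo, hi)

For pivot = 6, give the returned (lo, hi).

lo=0 mid=0 hi=5
7>6: swap(0,5), hi=4 ⇒ 3 6 14 15 8 7
3<6: swap(0,0), lo=1 mid=1 ⇒ 3 6 14 15 8 7
6=6: mid=2
14>6: swap(2,4), hi=3 ⇒ 3 6 8 15 14 7
8>6: swap(2,3), hi=2 ⇒ 3 6 15 8 14 7
15>6: swap(2,2), hi=1 ⇒ 3 6 15 8 14 7
done. lo=1 hi=1; A=3 6 15 8 14 7

(1, 1)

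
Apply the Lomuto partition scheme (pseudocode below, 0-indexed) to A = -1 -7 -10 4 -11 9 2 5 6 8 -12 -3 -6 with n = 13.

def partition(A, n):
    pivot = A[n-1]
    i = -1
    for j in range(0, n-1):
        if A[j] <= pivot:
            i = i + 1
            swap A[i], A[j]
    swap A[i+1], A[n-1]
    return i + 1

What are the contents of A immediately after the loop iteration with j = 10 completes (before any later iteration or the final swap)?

-7 -10 -11 -12 -1 9 2 5 6 8 4 -3 -6

pivot = A[12] = -6; i = -1
j=0: A[0]=-1 > -6 → no swap
j=1: A[1]=-7 ≤ -6 → i=0, swap A[0],A[1] → -7 -1 -10 4 -11 9 2 5 6 8 -12 -3 -6
j=2: A[2]=-10 ≤ -6 → i=1, swap A[1],A[2] → -7 -10 -1 4 -11 9 2 5 6 8 -12 -3 -6
j=3: A[3]=4 > -6 → no swap
j=4: A[4]=-11 ≤ -6 → i=2, swap A[2],A[4] → -7 -10 -11 4 -1 9 2 5 6 8 -12 -3 -6
j=5: A[5]=9 > -6 → no swap
j=6: A[6]=2 > -6 → no swap
j=7: A[7]=5 > -6 → no swap
j=8: A[8]=6 > -6 → no swap
j=9: A[9]=8 > -6 → no swap
j=10: A[10]=-12 ≤ -6 → i=3, swap A[3],A[10] → -7 -10 -11 -12 -1 9 2 5 6 8 4 -3 -6
(after j=10) A = -7 -10 -11 -12 -1 9 2 5 6 8 4 -3 -6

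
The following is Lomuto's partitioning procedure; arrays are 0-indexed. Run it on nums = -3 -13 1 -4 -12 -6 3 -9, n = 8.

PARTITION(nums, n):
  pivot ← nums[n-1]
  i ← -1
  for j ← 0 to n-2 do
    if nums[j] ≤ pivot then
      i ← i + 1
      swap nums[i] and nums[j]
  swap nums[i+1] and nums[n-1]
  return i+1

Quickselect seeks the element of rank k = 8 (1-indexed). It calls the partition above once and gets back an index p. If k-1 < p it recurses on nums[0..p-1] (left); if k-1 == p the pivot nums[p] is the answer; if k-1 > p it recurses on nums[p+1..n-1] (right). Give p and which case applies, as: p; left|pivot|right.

2; right

pivot = nums[7] = -9; i = -1
j=0: nums[0]=-3 > -9 → no swap
j=1: nums[1]=-13 ≤ -9 → i=0, swap nums[0],nums[1] → -13 -3 1 -4 -12 -6 3 -9
j=2: nums[2]=1 > -9 → no swap
j=3: nums[3]=-4 > -9 → no swap
j=4: nums[4]=-12 ≤ -9 → i=1, swap nums[1],nums[4] → -13 -12 1 -4 -3 -6 3 -9
j=5: nums[5]=-6 > -9 → no swap
j=6: nums[6]=3 > -9 → no swap
final swap nums[2],nums[7] → -13 -12 -9 -4 -3 -6 3 1; return 2
p = 2; k-1 = 7 > 2 ⇒ right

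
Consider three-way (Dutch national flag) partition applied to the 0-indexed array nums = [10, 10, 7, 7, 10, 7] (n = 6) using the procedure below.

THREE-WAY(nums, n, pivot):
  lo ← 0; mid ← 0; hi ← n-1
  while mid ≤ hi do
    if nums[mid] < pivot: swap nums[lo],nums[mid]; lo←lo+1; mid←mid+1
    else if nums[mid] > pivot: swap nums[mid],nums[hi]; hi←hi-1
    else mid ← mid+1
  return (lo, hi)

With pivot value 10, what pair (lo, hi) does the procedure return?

lo=0 mid=0 hi=5
10=10: mid=1
10=10: mid=2
7<10: swap(0,2), lo=1 mid=3 ⇒ [7, 10, 10, 7, 10, 7]
7<10: swap(1,3), lo=2 mid=4 ⇒ [7, 7, 10, 10, 10, 7]
10=10: mid=5
7<10: swap(2,5), lo=3 mid=6 ⇒ [7, 7, 7, 10, 10, 10]
done. lo=3 hi=5; nums=[7, 7, 7, 10, 10, 10]

(3, 5)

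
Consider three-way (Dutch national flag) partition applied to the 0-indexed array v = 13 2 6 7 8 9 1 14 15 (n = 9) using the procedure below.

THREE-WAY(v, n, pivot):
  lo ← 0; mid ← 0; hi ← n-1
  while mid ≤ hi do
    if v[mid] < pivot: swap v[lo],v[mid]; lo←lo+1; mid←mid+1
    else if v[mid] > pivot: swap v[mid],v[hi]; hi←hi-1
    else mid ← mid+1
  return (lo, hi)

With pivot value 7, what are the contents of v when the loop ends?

pivot = 7; lo=0, mid=0, hi=8
v[mid]=13>7: swap v[0],v[8]; hi=7 → 15 2 6 7 8 9 1 14 13
v[mid]=15>7: swap v[0],v[7]; hi=6 → 14 2 6 7 8 9 1 15 13
v[mid]=14>7: swap v[0],v[6]; hi=5 → 1 2 6 7 8 9 14 15 13
v[mid]=1<7: swap v[0],v[0]; lo=1,mid=1 → 1 2 6 7 8 9 14 15 13
v[mid]=2<7: swap v[1],v[1]; lo=2,mid=2 → 1 2 6 7 8 9 14 15 13
v[mid]=6<7: swap v[2],v[2]; lo=3,mid=3 → 1 2 6 7 8 9 14 15 13
v[mid]=7=7: mid=4
v[mid]=8>7: swap v[4],v[5]; hi=4 → 1 2 6 7 9 8 14 15 13
v[mid]=9>7: swap v[4],v[4]; hi=3 → 1 2 6 7 9 8 14 15 13
end: lo=3, hi=3; v = 1 2 6 7 9 8 14 15 13

1 2 6 7 9 8 14 15 13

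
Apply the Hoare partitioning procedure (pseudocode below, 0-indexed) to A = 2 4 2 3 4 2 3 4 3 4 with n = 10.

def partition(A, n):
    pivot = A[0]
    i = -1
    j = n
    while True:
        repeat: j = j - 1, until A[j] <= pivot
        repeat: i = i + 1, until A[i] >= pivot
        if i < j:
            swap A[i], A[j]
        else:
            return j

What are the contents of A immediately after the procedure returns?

pivot = A[0] = 2; i = -1, j = 10
j→5 (A[5]=2≤2), i→0 (A[0]=2≥2); i<j, swap → 2 4 2 3 4 2 3 4 3 4
j→2 (A[2]=2≤2), i→1 (A[1]=4≥2); i<j, swap → 2 2 4 3 4 2 3 4 3 4
j→1, i→2; i≥j, return j=1. A = 2 2 4 3 4 2 3 4 3 4

2 2 4 3 4 2 3 4 3 4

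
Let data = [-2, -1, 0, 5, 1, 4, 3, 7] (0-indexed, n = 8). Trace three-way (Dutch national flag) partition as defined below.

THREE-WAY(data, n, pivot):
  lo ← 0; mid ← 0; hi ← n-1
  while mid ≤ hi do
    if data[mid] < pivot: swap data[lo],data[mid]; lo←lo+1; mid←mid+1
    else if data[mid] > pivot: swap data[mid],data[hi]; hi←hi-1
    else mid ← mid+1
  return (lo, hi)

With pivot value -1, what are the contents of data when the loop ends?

pivot = -1; lo=0, mid=0, hi=7
data[mid]=-2<-1: swap data[0],data[0]; lo=1,mid=1 → [-2, -1, 0, 5, 1, 4, 3, 7]
data[mid]=-1=-1: mid=2
data[mid]=0>-1: swap data[2],data[7]; hi=6 → [-2, -1, 7, 5, 1, 4, 3, 0]
data[mid]=7>-1: swap data[2],data[6]; hi=5 → [-2, -1, 3, 5, 1, 4, 7, 0]
data[mid]=3>-1: swap data[2],data[5]; hi=4 → [-2, -1, 4, 5, 1, 3, 7, 0]
data[mid]=4>-1: swap data[2],data[4]; hi=3 → [-2, -1, 1, 5, 4, 3, 7, 0]
data[mid]=1>-1: swap data[2],data[3]; hi=2 → [-2, -1, 5, 1, 4, 3, 7, 0]
data[mid]=5>-1: swap data[2],data[2]; hi=1 → [-2, -1, 5, 1, 4, 3, 7, 0]
end: lo=1, hi=1; data = [-2, -1, 5, 1, 4, 3, 7, 0]

[-2, -1, 5, 1, 4, 3, 7, 0]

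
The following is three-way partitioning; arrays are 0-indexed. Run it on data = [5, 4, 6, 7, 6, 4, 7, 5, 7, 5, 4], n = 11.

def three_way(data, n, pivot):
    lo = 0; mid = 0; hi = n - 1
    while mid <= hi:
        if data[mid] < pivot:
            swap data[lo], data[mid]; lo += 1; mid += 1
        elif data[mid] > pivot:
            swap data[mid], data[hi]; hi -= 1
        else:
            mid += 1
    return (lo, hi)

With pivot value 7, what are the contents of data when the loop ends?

pivot = 7; lo=0, mid=0, hi=10
data[mid]=5<7: swap data[0],data[0]; lo=1,mid=1 → [5, 4, 6, 7, 6, 4, 7, 5, 7, 5, 4]
data[mid]=4<7: swap data[1],data[1]; lo=2,mid=2 → [5, 4, 6, 7, 6, 4, 7, 5, 7, 5, 4]
data[mid]=6<7: swap data[2],data[2]; lo=3,mid=3 → [5, 4, 6, 7, 6, 4, 7, 5, 7, 5, 4]
data[mid]=7=7: mid=4
data[mid]=6<7: swap data[3],data[4]; lo=4,mid=5 → [5, 4, 6, 6, 7, 4, 7, 5, 7, 5, 4]
data[mid]=4<7: swap data[4],data[5]; lo=5,mid=6 → [5, 4, 6, 6, 4, 7, 7, 5, 7, 5, 4]
data[mid]=7=7: mid=7
data[mid]=5<7: swap data[5],data[7]; lo=6,mid=8 → [5, 4, 6, 6, 4, 5, 7, 7, 7, 5, 4]
data[mid]=7=7: mid=9
data[mid]=5<7: swap data[6],data[9]; lo=7,mid=10 → [5, 4, 6, 6, 4, 5, 5, 7, 7, 7, 4]
data[mid]=4<7: swap data[7],data[10]; lo=8,mid=11 → [5, 4, 6, 6, 4, 5, 5, 4, 7, 7, 7]
end: lo=8, hi=10; data = [5, 4, 6, 6, 4, 5, 5, 4, 7, 7, 7]

[5, 4, 6, 6, 4, 5, 5, 4, 7, 7, 7]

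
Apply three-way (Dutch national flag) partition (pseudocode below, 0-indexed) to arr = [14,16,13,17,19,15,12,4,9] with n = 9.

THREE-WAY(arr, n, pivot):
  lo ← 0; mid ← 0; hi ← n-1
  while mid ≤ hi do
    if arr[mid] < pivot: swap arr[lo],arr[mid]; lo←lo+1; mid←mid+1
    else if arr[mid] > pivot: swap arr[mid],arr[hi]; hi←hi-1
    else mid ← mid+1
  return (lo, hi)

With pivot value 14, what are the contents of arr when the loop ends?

pivot = 14; lo=0, mid=0, hi=8
arr[mid]=14=14: mid=1
arr[mid]=16>14: swap arr[1],arr[8]; hi=7 → [14,9,13,17,19,15,12,4,16]
arr[mid]=9<14: swap arr[0],arr[1]; lo=1,mid=2 → [9,14,13,17,19,15,12,4,16]
arr[mid]=13<14: swap arr[1],arr[2]; lo=2,mid=3 → [9,13,14,17,19,15,12,4,16]
arr[mid]=17>14: swap arr[3],arr[7]; hi=6 → [9,13,14,4,19,15,12,17,16]
arr[mid]=4<14: swap arr[2],arr[3]; lo=3,mid=4 → [9,13,4,14,19,15,12,17,16]
arr[mid]=19>14: swap arr[4],arr[6]; hi=5 → [9,13,4,14,12,15,19,17,16]
arr[mid]=12<14: swap arr[3],arr[4]; lo=4,mid=5 → [9,13,4,12,14,15,19,17,16]
arr[mid]=15>14: swap arr[5],arr[5]; hi=4 → [9,13,4,12,14,15,19,17,16]
end: lo=4, hi=4; arr = [9,13,4,12,14,15,19,17,16]

[9,13,4,12,14,15,19,17,16]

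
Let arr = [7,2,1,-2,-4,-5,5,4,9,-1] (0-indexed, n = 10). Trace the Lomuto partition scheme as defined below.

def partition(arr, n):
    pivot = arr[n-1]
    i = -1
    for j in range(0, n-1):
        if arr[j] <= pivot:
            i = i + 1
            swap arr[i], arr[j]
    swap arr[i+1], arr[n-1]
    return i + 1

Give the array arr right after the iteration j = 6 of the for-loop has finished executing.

pivot=-1, i=-1
j=0: 7>-1, skip
j=1: 2>-1, skip
j=2: 1>-1, skip
j=3: -2≤-1, i=0, swap(0,3) ⇒ [-2,2,1,7,-4,-5,5,4,9,-1]
j=4: -4≤-1, i=1, swap(1,4) ⇒ [-2,-4,1,7,2,-5,5,4,9,-1]
j=5: -5≤-1, i=2, swap(2,5) ⇒ [-2,-4,-5,7,2,1,5,4,9,-1]
j=6: 5>-1, skip
(after j=6) arr = [-2,-4,-5,7,2,1,5,4,9,-1]

[-2,-4,-5,7,2,1,5,4,9,-1]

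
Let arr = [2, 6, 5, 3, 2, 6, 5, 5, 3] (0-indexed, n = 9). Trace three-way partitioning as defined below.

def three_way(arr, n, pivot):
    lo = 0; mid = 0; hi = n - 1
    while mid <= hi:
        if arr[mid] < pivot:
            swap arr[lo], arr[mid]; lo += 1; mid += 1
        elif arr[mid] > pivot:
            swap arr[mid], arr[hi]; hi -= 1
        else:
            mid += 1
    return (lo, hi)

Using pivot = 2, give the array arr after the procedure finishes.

[2, 2, 3, 5, 6, 5, 5, 3, 6]

lo=0 mid=0 hi=8
2=2: mid=1
6>2: swap(1,8), hi=7 ⇒ [2, 3, 5, 3, 2, 6, 5, 5, 6]
3>2: swap(1,7), hi=6 ⇒ [2, 5, 5, 3, 2, 6, 5, 3, 6]
5>2: swap(1,6), hi=5 ⇒ [2, 5, 5, 3, 2, 6, 5, 3, 6]
5>2: swap(1,5), hi=4 ⇒ [2, 6, 5, 3, 2, 5, 5, 3, 6]
6>2: swap(1,4), hi=3 ⇒ [2, 2, 5, 3, 6, 5, 5, 3, 6]
2=2: mid=2
5>2: swap(2,3), hi=2 ⇒ [2, 2, 3, 5, 6, 5, 5, 3, 6]
3>2: swap(2,2), hi=1 ⇒ [2, 2, 3, 5, 6, 5, 5, 3, 6]
done. lo=0 hi=1; arr=[2, 2, 3, 5, 6, 5, 5, 3, 6]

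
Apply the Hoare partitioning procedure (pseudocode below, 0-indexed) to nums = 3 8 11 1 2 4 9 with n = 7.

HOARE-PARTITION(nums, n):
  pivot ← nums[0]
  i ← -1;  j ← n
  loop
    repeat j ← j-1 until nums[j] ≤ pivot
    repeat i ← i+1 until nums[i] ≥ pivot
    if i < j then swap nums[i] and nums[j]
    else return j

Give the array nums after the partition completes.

2 1 11 8 3 4 9

pivot=3
j stops at 4 (2), i stops at 0 (3); swap ⇒ 2 8 11 1 3 4 9
j stops at 3 (1), i stops at 1 (8); swap ⇒ 2 1 11 8 3 4 9
j stops at 1, i stops at 2; i≥j ⇒ return 1. nums=2 1 11 8 3 4 9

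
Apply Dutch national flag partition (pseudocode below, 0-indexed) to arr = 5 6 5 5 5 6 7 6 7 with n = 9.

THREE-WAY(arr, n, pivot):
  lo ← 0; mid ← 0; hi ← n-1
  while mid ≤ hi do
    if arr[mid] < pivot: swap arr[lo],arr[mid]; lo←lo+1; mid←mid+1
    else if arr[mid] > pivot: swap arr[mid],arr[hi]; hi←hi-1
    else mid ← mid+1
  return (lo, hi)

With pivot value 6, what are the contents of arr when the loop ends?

lo=0 mid=0 hi=8
5<6: swap(0,0), lo=1 mid=1 ⇒ 5 6 5 5 5 6 7 6 7
6=6: mid=2
5<6: swap(1,2), lo=2 mid=3 ⇒ 5 5 6 5 5 6 7 6 7
5<6: swap(2,3), lo=3 mid=4 ⇒ 5 5 5 6 5 6 7 6 7
5<6: swap(3,4), lo=4 mid=5 ⇒ 5 5 5 5 6 6 7 6 7
6=6: mid=6
7>6: swap(6,8), hi=7 ⇒ 5 5 5 5 6 6 7 6 7
7>6: swap(6,7), hi=6 ⇒ 5 5 5 5 6 6 6 7 7
6=6: mid=7
done. lo=4 hi=6; arr=5 5 5 5 6 6 6 7 7

5 5 5 5 6 6 6 7 7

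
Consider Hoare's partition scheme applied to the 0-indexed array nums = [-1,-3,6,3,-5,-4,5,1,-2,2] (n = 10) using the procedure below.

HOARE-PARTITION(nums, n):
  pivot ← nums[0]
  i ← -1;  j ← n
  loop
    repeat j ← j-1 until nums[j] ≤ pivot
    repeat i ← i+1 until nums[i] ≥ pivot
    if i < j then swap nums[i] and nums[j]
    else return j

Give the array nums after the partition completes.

pivot=-1
j stops at 8 (-2), i stops at 0 (-1); swap ⇒ [-2,-3,6,3,-5,-4,5,1,-1,2]
j stops at 5 (-4), i stops at 2 (6); swap ⇒ [-2,-3,-4,3,-5,6,5,1,-1,2]
j stops at 4 (-5), i stops at 3 (3); swap ⇒ [-2,-3,-4,-5,3,6,5,1,-1,2]
j stops at 3, i stops at 4; i≥j ⇒ return 3. nums=[-2,-3,-4,-5,3,6,5,1,-1,2]

[-2,-3,-4,-5,3,6,5,1,-1,2]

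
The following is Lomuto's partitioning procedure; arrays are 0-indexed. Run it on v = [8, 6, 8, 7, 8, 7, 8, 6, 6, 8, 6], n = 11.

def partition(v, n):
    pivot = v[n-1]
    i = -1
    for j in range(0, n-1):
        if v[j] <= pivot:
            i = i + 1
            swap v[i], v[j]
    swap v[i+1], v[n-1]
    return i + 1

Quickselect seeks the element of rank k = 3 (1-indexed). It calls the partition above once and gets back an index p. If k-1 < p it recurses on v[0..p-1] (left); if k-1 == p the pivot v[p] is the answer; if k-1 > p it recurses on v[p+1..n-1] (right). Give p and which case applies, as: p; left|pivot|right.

3; left

pivot=6, i=-1
j=0: 8>6, skip
j=1: 6≤6, i=0, swap(0,1) ⇒ [6, 8, 8, 7, 8, 7, 8, 6, 6, 8, 6]
j=2: 8>6, skip
j=3: 7>6, skip
j=4: 8>6, skip
j=5: 7>6, skip
j=6: 8>6, skip
j=7: 6≤6, i=1, swap(1,7) ⇒ [6, 6, 8, 7, 8, 7, 8, 8, 6, 8, 6]
j=8: 6≤6, i=2, swap(2,8) ⇒ [6, 6, 6, 7, 8, 7, 8, 8, 8, 8, 6]
j=9: 8>6, skip
swap(3,10) ⇒ [6, 6, 6, 6, 8, 7, 8, 8, 8, 8, 7]; return 3
p = 3; k-1 = 2 < 3 ⇒ left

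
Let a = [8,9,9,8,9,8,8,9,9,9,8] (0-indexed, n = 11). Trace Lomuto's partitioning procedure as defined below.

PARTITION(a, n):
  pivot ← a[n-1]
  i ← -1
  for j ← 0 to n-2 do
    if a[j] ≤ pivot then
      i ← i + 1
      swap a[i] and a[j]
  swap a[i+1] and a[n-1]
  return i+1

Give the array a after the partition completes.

pivot = a[10] = 8; i = -1
j=0: a[0]=8 ≤ 8 → i=0, swap a[0],a[0] (no change) → [8,9,9,8,9,8,8,9,9,9,8]
j=1: a[1]=9 > 8 → no swap
j=2: a[2]=9 > 8 → no swap
j=3: a[3]=8 ≤ 8 → i=1, swap a[1],a[3] → [8,8,9,9,9,8,8,9,9,9,8]
j=4: a[4]=9 > 8 → no swap
j=5: a[5]=8 ≤ 8 → i=2, swap a[2],a[5] → [8,8,8,9,9,9,8,9,9,9,8]
j=6: a[6]=8 ≤ 8 → i=3, swap a[3],a[6] → [8,8,8,8,9,9,9,9,9,9,8]
j=7: a[7]=9 > 8 → no swap
j=8: a[8]=9 > 8 → no swap
j=9: a[9]=9 > 8 → no swap
final swap a[4],a[10] → [8,8,8,8,8,9,9,9,9,9,9]; return 4

[8,8,8,8,8,9,9,9,9,9,9]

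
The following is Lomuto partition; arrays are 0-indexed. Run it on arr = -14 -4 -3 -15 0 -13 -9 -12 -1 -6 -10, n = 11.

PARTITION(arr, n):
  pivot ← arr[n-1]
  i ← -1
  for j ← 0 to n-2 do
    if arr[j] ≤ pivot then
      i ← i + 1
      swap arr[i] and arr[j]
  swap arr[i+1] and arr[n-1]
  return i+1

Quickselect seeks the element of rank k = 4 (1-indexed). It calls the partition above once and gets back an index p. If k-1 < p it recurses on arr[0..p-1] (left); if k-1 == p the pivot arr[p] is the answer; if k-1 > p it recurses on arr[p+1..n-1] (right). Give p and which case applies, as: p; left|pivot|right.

4; left

pivot = arr[10] = -10; i = -1
j=0: arr[0]=-14 ≤ -10 → i=0, swap arr[0],arr[0] (no change) → -14 -4 -3 -15 0 -13 -9 -12 -1 -6 -10
j=1: arr[1]=-4 > -10 → no swap
j=2: arr[2]=-3 > -10 → no swap
j=3: arr[3]=-15 ≤ -10 → i=1, swap arr[1],arr[3] → -14 -15 -3 -4 0 -13 -9 -12 -1 -6 -10
j=4: arr[4]=0 > -10 → no swap
j=5: arr[5]=-13 ≤ -10 → i=2, swap arr[2],arr[5] → -14 -15 -13 -4 0 -3 -9 -12 -1 -6 -10
j=6: arr[6]=-9 > -10 → no swap
j=7: arr[7]=-12 ≤ -10 → i=3, swap arr[3],arr[7] → -14 -15 -13 -12 0 -3 -9 -4 -1 -6 -10
j=8: arr[8]=-1 > -10 → no swap
j=9: arr[9]=-6 > -10 → no swap
final swap arr[4],arr[10] → -14 -15 -13 -12 -10 -3 -9 -4 -1 -6 0; return 4
p = 4; k-1 = 3 < 4 ⇒ left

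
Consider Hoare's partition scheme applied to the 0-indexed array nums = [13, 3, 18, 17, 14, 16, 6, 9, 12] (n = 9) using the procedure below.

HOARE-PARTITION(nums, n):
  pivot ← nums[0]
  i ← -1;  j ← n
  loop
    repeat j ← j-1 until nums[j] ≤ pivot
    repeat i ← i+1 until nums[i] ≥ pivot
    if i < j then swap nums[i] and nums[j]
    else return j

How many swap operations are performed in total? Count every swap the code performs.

3

pivot=13
j stops at 8 (12), i stops at 0 (13); swap ⇒ [12, 3, 18, 17, 14, 16, 6, 9, 13]
j stops at 7 (9), i stops at 2 (18); swap ⇒ [12, 3, 9, 17, 14, 16, 6, 18, 13]
j stops at 6 (6), i stops at 3 (17); swap ⇒ [12, 3, 9, 6, 14, 16, 17, 18, 13]
j stops at 3, i stops at 4; i≥j ⇒ return 3. nums=[12, 3, 9, 6, 14, 16, 17, 18, 13]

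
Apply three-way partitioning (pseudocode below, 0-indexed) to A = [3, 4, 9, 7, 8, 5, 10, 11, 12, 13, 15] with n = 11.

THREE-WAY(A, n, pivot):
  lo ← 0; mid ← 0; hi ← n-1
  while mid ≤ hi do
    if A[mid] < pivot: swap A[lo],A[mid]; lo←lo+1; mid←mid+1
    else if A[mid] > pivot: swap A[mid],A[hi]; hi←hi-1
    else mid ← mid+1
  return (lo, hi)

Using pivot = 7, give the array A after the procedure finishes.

[3, 4, 5, 7, 8, 10, 11, 12, 13, 15, 9]

pivot = 7; lo=0, mid=0, hi=10
A[mid]=3<7: swap A[0],A[0]; lo=1,mid=1 → [3, 4, 9, 7, 8, 5, 10, 11, 12, 13, 15]
A[mid]=4<7: swap A[1],A[1]; lo=2,mid=2 → [3, 4, 9, 7, 8, 5, 10, 11, 12, 13, 15]
A[mid]=9>7: swap A[2],A[10]; hi=9 → [3, 4, 15, 7, 8, 5, 10, 11, 12, 13, 9]
A[mid]=15>7: swap A[2],A[9]; hi=8 → [3, 4, 13, 7, 8, 5, 10, 11, 12, 15, 9]
A[mid]=13>7: swap A[2],A[8]; hi=7 → [3, 4, 12, 7, 8, 5, 10, 11, 13, 15, 9]
A[mid]=12>7: swap A[2],A[7]; hi=6 → [3, 4, 11, 7, 8, 5, 10, 12, 13, 15, 9]
A[mid]=11>7: swap A[2],A[6]; hi=5 → [3, 4, 10, 7, 8, 5, 11, 12, 13, 15, 9]
A[mid]=10>7: swap A[2],A[5]; hi=4 → [3, 4, 5, 7, 8, 10, 11, 12, 13, 15, 9]
A[mid]=5<7: swap A[2],A[2]; lo=3,mid=3 → [3, 4, 5, 7, 8, 10, 11, 12, 13, 15, 9]
A[mid]=7=7: mid=4
A[mid]=8>7: swap A[4],A[4]; hi=3 → [3, 4, 5, 7, 8, 10, 11, 12, 13, 15, 9]
end: lo=3, hi=3; A = [3, 4, 5, 7, 8, 10, 11, 12, 13, 15, 9]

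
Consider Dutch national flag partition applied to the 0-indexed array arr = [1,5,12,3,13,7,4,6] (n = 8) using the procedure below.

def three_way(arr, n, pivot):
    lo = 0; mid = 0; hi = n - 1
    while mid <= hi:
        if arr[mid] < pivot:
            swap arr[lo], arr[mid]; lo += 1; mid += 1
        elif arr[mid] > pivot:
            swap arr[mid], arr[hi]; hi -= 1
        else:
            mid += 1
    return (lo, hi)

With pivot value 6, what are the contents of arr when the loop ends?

[1,5,3,4,6,7,13,12]

lo=0 mid=0 hi=7
1<6: swap(0,0), lo=1 mid=1 ⇒ [1,5,12,3,13,7,4,6]
5<6: swap(1,1), lo=2 mid=2 ⇒ [1,5,12,3,13,7,4,6]
12>6: swap(2,7), hi=6 ⇒ [1,5,6,3,13,7,4,12]
6=6: mid=3
3<6: swap(2,3), lo=3 mid=4 ⇒ [1,5,3,6,13,7,4,12]
13>6: swap(4,6), hi=5 ⇒ [1,5,3,6,4,7,13,12]
4<6: swap(3,4), lo=4 mid=5 ⇒ [1,5,3,4,6,7,13,12]
7>6: swap(5,5), hi=4 ⇒ [1,5,3,4,6,7,13,12]
done. lo=4 hi=4; arr=[1,5,3,4,6,7,13,12]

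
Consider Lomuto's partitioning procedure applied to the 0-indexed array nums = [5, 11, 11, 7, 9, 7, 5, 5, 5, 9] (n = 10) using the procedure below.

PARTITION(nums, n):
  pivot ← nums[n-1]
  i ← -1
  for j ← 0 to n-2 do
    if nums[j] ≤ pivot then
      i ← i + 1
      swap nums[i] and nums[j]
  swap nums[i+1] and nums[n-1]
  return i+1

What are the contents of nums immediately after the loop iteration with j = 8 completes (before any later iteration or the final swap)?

pivot=9, i=-1
j=0: 5≤9, i=0, swap(0,0) ⇒ [5, 11, 11, 7, 9, 7, 5, 5, 5, 9]
j=1: 11>9, skip
j=2: 11>9, skip
j=3: 7≤9, i=1, swap(1,3) ⇒ [5, 7, 11, 11, 9, 7, 5, 5, 5, 9]
j=4: 9≤9, i=2, swap(2,4) ⇒ [5, 7, 9, 11, 11, 7, 5, 5, 5, 9]
j=5: 7≤9, i=3, swap(3,5) ⇒ [5, 7, 9, 7, 11, 11, 5, 5, 5, 9]
j=6: 5≤9, i=4, swap(4,6) ⇒ [5, 7, 9, 7, 5, 11, 11, 5, 5, 9]
j=7: 5≤9, i=5, swap(5,7) ⇒ [5, 7, 9, 7, 5, 5, 11, 11, 5, 9]
j=8: 5≤9, i=6, swap(6,8) ⇒ [5, 7, 9, 7, 5, 5, 5, 11, 11, 9]
(after j=8) nums = [5, 7, 9, 7, 5, 5, 5, 11, 11, 9]

[5, 7, 9, 7, 5, 5, 5, 11, 11, 9]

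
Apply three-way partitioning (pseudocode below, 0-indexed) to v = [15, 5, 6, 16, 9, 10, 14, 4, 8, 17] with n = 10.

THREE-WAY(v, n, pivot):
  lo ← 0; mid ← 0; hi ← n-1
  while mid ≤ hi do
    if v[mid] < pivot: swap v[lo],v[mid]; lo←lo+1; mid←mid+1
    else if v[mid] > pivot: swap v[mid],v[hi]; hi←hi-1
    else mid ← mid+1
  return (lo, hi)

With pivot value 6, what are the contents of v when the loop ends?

pivot = 6; lo=0, mid=0, hi=9
v[mid]=15>6: swap v[0],v[9]; hi=8 → [17, 5, 6, 16, 9, 10, 14, 4, 8, 15]
v[mid]=17>6: swap v[0],v[8]; hi=7 → [8, 5, 6, 16, 9, 10, 14, 4, 17, 15]
v[mid]=8>6: swap v[0],v[7]; hi=6 → [4, 5, 6, 16, 9, 10, 14, 8, 17, 15]
v[mid]=4<6: swap v[0],v[0]; lo=1,mid=1 → [4, 5, 6, 16, 9, 10, 14, 8, 17, 15]
v[mid]=5<6: swap v[1],v[1]; lo=2,mid=2 → [4, 5, 6, 16, 9, 10, 14, 8, 17, 15]
v[mid]=6=6: mid=3
v[mid]=16>6: swap v[3],v[6]; hi=5 → [4, 5, 6, 14, 9, 10, 16, 8, 17, 15]
v[mid]=14>6: swap v[3],v[5]; hi=4 → [4, 5, 6, 10, 9, 14, 16, 8, 17, 15]
v[mid]=10>6: swap v[3],v[4]; hi=3 → [4, 5, 6, 9, 10, 14, 16, 8, 17, 15]
v[mid]=9>6: swap v[3],v[3]; hi=2 → [4, 5, 6, 9, 10, 14, 16, 8, 17, 15]
end: lo=2, hi=2; v = [4, 5, 6, 9, 10, 14, 16, 8, 17, 15]

[4, 5, 6, 9, 10, 14, 16, 8, 17, 15]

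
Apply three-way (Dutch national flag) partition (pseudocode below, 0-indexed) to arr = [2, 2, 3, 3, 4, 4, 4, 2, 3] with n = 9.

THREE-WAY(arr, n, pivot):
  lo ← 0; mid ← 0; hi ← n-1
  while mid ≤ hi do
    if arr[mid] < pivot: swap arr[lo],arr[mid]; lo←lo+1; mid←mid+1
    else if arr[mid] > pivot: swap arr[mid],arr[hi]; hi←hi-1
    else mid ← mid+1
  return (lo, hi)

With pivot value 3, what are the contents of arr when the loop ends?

pivot = 3; lo=0, mid=0, hi=8
arr[mid]=2<3: swap arr[0],arr[0]; lo=1,mid=1 → [2, 2, 3, 3, 4, 4, 4, 2, 3]
arr[mid]=2<3: swap arr[1],arr[1]; lo=2,mid=2 → [2, 2, 3, 3, 4, 4, 4, 2, 3]
arr[mid]=3=3: mid=3
arr[mid]=3=3: mid=4
arr[mid]=4>3: swap arr[4],arr[8]; hi=7 → [2, 2, 3, 3, 3, 4, 4, 2, 4]
arr[mid]=3=3: mid=5
arr[mid]=4>3: swap arr[5],arr[7]; hi=6 → [2, 2, 3, 3, 3, 2, 4, 4, 4]
arr[mid]=2<3: swap arr[2],arr[5]; lo=3,mid=6 → [2, 2, 2, 3, 3, 3, 4, 4, 4]
arr[mid]=4>3: swap arr[6],arr[6]; hi=5 → [2, 2, 2, 3, 3, 3, 4, 4, 4]
end: lo=3, hi=5; arr = [2, 2, 2, 3, 3, 3, 4, 4, 4]

[2, 2, 2, 3, 3, 3, 4, 4, 4]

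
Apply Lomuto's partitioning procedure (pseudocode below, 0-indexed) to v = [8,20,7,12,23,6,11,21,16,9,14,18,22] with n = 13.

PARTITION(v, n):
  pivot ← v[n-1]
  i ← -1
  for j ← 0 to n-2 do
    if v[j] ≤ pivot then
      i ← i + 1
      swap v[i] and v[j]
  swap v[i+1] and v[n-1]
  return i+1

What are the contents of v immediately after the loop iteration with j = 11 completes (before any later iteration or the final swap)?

[8,20,7,12,6,11,21,16,9,14,18,23,22]

pivot=22, i=-1
j=0: 8≤22, i=0, swap(0,0) ⇒ [8,20,7,12,23,6,11,21,16,9,14,18,22]
j=1: 20≤22, i=1, swap(1,1) ⇒ [8,20,7,12,23,6,11,21,16,9,14,18,22]
j=2: 7≤22, i=2, swap(2,2) ⇒ [8,20,7,12,23,6,11,21,16,9,14,18,22]
j=3: 12≤22, i=3, swap(3,3) ⇒ [8,20,7,12,23,6,11,21,16,9,14,18,22]
j=4: 23>22, skip
j=5: 6≤22, i=4, swap(4,5) ⇒ [8,20,7,12,6,23,11,21,16,9,14,18,22]
j=6: 11≤22, i=5, swap(5,6) ⇒ [8,20,7,12,6,11,23,21,16,9,14,18,22]
j=7: 21≤22, i=6, swap(6,7) ⇒ [8,20,7,12,6,11,21,23,16,9,14,18,22]
j=8: 16≤22, i=7, swap(7,8) ⇒ [8,20,7,12,6,11,21,16,23,9,14,18,22]
j=9: 9≤22, i=8, swap(8,9) ⇒ [8,20,7,12,6,11,21,16,9,23,14,18,22]
j=10: 14≤22, i=9, swap(9,10) ⇒ [8,20,7,12,6,11,21,16,9,14,23,18,22]
j=11: 18≤22, i=10, swap(10,11) ⇒ [8,20,7,12,6,11,21,16,9,14,18,23,22]
(after j=11) v = [8,20,7,12,6,11,21,16,9,14,18,23,22]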